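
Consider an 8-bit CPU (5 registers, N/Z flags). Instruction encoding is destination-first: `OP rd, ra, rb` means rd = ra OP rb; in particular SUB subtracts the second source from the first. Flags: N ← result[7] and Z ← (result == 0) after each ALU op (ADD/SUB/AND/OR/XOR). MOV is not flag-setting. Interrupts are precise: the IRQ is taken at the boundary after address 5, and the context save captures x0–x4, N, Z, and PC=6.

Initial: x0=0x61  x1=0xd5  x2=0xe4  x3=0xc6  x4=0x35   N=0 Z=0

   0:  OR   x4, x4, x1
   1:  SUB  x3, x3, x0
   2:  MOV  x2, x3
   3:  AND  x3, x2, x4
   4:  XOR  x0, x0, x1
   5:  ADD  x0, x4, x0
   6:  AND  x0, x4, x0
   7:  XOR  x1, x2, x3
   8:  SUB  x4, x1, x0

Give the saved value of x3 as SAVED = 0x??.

after  0: x0=0x61 x1=0xd5 x2=0xe4 x3=0xc6 x4=0xf5  N=1 Z=0
after  1: x0=0x61 x1=0xd5 x2=0xe4 x3=0x65 x4=0xf5  N=0 Z=0
after  2: x0=0x61 x1=0xd5 x2=0x65 x3=0x65 x4=0xf5  N=0 Z=0
after  3: x0=0x61 x1=0xd5 x2=0x65 x3=0x65 x4=0xf5  N=0 Z=0
after  4: x0=0xb4 x1=0xd5 x2=0x65 x3=0x65 x4=0xf5  N=1 Z=0
after  5: x0=0xa9 x1=0xd5 x2=0x65 x3=0x65 x4=0xf5  N=1 Z=0
-- IRQ taken; context saved, return-PC = 6 --

SAVED = 0x65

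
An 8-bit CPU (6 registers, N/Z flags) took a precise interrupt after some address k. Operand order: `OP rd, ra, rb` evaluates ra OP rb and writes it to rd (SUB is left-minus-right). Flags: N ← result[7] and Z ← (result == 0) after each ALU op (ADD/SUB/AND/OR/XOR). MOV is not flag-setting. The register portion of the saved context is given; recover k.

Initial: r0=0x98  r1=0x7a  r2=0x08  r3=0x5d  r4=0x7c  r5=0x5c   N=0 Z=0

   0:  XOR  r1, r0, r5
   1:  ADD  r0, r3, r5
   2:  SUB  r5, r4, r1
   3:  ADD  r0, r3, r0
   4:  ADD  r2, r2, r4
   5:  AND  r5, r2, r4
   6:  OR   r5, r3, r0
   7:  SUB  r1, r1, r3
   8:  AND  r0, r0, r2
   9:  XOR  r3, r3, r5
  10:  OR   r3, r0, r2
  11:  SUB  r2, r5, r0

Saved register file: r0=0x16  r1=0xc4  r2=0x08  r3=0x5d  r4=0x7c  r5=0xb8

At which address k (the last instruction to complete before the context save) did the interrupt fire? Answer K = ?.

K = 3

after  0: r0=0x98 r1=0xc4 r2=0x08 r3=0x5d r4=0x7c r5=0x5c  N=1 Z=0
after  1: r0=0xb9 r1=0xc4 r2=0x08 r3=0x5d r4=0x7c r5=0x5c  N=1 Z=0
after  2: r0=0xb9 r1=0xc4 r2=0x08 r3=0x5d r4=0x7c r5=0xb8  N=1 Z=0
after  3: r0=0x16 r1=0xc4 r2=0x08 r3=0x5d r4=0x7c r5=0xb8  N=0 Z=0
-- IRQ taken; context saved, return-PC = 4 --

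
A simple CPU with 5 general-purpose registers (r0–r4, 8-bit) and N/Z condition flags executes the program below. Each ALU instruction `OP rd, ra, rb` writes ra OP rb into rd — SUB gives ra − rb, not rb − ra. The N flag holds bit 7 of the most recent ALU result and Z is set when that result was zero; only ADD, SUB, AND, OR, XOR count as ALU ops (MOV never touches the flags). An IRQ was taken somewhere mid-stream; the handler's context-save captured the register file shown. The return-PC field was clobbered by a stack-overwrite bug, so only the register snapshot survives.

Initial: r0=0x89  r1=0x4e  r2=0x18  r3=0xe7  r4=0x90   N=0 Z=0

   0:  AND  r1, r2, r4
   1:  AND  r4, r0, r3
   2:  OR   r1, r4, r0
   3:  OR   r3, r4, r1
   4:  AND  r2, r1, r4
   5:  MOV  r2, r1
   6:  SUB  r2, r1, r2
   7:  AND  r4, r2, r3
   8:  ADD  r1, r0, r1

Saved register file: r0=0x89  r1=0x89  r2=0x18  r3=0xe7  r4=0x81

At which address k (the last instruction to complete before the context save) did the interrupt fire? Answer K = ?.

after  0: r0=0x89 r1=0x10 r2=0x18 r3=0xe7 r4=0x90  N=0 Z=0
after  1: r0=0x89 r1=0x10 r2=0x18 r3=0xe7 r4=0x81  N=1 Z=0
after  2: r0=0x89 r1=0x89 r2=0x18 r3=0xe7 r4=0x81  N=1 Z=0
-- IRQ taken; context saved, return-PC = 3 --

K = 2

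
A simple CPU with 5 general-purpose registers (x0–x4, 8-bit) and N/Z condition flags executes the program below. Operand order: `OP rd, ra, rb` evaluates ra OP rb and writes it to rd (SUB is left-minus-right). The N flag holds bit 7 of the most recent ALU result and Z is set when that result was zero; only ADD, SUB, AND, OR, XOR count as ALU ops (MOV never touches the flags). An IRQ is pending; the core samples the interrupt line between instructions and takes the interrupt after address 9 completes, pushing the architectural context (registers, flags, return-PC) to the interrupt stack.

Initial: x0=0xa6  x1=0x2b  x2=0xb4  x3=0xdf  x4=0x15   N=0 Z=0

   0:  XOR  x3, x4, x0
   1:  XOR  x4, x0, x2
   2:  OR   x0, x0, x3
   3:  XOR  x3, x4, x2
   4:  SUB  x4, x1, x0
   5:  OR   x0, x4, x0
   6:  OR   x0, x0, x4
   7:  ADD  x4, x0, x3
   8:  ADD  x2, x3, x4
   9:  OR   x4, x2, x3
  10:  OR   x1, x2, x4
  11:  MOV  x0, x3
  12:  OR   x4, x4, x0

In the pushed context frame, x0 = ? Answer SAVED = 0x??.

after  0: x0=0xa6 x1=0x2b x2=0xb4 x3=0xb3 x4=0x15  N=1 Z=0
after  1: x0=0xa6 x1=0x2b x2=0xb4 x3=0xb3 x4=0x12  N=0 Z=0
after  2: x0=0xb7 x1=0x2b x2=0xb4 x3=0xb3 x4=0x12  N=1 Z=0
after  3: x0=0xb7 x1=0x2b x2=0xb4 x3=0xa6 x4=0x12  N=1 Z=0
after  4: x0=0xb7 x1=0x2b x2=0xb4 x3=0xa6 x4=0x74  N=0 Z=0
after  5: x0=0xf7 x1=0x2b x2=0xb4 x3=0xa6 x4=0x74  N=1 Z=0
after  6: x0=0xf7 x1=0x2b x2=0xb4 x3=0xa6 x4=0x74  N=1 Z=0
after  7: x0=0xf7 x1=0x2b x2=0xb4 x3=0xa6 x4=0x9d  N=1 Z=0
after  8: x0=0xf7 x1=0x2b x2=0x43 x3=0xa6 x4=0x9d  N=0 Z=0
after  9: x0=0xf7 x1=0x2b x2=0x43 x3=0xa6 x4=0xe7  N=1 Z=0
-- IRQ taken; context saved, return-PC = 10 --

SAVED = 0xf7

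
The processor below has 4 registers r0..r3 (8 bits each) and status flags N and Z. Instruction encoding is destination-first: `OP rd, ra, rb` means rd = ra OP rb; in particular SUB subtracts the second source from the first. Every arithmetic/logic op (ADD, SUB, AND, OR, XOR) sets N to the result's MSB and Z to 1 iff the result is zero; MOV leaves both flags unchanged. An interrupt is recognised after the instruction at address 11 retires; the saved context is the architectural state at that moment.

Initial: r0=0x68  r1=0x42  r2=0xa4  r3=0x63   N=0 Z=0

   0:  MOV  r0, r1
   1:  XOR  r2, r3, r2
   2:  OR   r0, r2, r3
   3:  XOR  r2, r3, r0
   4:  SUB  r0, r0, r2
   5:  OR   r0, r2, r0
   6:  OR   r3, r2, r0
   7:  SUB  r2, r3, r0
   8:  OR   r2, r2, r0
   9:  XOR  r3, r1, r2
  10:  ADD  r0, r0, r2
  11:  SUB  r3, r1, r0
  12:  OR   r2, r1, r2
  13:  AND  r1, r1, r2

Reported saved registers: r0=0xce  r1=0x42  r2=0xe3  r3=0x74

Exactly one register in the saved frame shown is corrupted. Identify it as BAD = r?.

BAD = r2

after  0: r0=0x42 r1=0x42 r2=0xa4 r3=0x63  N=0 Z=0
after  1: r0=0x42 r1=0x42 r2=0xc7 r3=0x63  N=1 Z=0
after  2: r0=0xe7 r1=0x42 r2=0xc7 r3=0x63  N=1 Z=0
after  3: r0=0xe7 r1=0x42 r2=0x84 r3=0x63  N=1 Z=0
after  4: r0=0x63 r1=0x42 r2=0x84 r3=0x63  N=0 Z=0
after  5: r0=0xe7 r1=0x42 r2=0x84 r3=0x63  N=1 Z=0
after  6: r0=0xe7 r1=0x42 r2=0x84 r3=0xe7  N=1 Z=0
after  7: r0=0xe7 r1=0x42 r2=0x00 r3=0xe7  N=0 Z=1
after  8: r0=0xe7 r1=0x42 r2=0xe7 r3=0xe7  N=1 Z=0
after  9: r0=0xe7 r1=0x42 r2=0xe7 r3=0xa5  N=1 Z=0
after 10: r0=0xce r1=0x42 r2=0xe7 r3=0xa5  N=1 Z=0
after 11: r0=0xce r1=0x42 r2=0xe7 r3=0x74  N=0 Z=0
-- IRQ taken; context saved, return-PC = 12 --
mismatch: r2: reported 0xe3 vs actual 0xe7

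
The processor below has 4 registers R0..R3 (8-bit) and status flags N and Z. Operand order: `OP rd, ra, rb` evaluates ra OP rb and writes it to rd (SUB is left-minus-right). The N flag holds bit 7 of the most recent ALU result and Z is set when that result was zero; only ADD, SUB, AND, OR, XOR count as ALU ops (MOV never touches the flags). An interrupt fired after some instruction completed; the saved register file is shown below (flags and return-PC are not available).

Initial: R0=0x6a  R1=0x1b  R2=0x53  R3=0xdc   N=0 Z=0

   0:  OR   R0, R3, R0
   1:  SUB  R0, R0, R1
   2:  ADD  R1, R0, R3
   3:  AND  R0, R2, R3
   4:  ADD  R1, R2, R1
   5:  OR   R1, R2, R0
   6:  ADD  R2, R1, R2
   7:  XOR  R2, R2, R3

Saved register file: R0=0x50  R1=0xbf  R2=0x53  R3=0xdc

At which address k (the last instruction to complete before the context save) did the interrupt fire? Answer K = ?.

after  0: R0=0xfe R1=0x1b R2=0x53 R3=0xdc  N=1 Z=0
after  1: R0=0xe3 R1=0x1b R2=0x53 R3=0xdc  N=1 Z=0
after  2: R0=0xe3 R1=0xbf R2=0x53 R3=0xdc  N=1 Z=0
after  3: R0=0x50 R1=0xbf R2=0x53 R3=0xdc  N=0 Z=0
-- IRQ taken; context saved, return-PC = 4 --

K = 3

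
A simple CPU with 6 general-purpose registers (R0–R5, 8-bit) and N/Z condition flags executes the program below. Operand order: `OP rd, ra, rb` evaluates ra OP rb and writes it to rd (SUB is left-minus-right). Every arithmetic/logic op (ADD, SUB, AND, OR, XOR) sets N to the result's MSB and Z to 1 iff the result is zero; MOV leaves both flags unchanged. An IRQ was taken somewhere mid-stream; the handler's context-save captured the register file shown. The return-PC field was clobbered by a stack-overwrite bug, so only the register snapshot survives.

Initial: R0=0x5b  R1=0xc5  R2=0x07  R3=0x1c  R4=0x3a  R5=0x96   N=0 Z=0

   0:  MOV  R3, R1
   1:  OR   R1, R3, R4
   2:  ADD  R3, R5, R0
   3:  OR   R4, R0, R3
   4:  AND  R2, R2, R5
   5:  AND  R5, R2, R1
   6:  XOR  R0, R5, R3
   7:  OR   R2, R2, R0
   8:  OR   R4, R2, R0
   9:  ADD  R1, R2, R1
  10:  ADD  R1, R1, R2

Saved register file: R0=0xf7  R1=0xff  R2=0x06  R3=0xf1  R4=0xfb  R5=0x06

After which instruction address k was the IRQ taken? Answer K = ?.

after  0: R0=0x5b R1=0xc5 R2=0x07 R3=0xc5 R4=0x3a R5=0x96  N=0 Z=0
after  1: R0=0x5b R1=0xff R2=0x07 R3=0xc5 R4=0x3a R5=0x96  N=1 Z=0
after  2: R0=0x5b R1=0xff R2=0x07 R3=0xf1 R4=0x3a R5=0x96  N=1 Z=0
after  3: R0=0x5b R1=0xff R2=0x07 R3=0xf1 R4=0xfb R5=0x96  N=1 Z=0
after  4: R0=0x5b R1=0xff R2=0x06 R3=0xf1 R4=0xfb R5=0x96  N=0 Z=0
after  5: R0=0x5b R1=0xff R2=0x06 R3=0xf1 R4=0xfb R5=0x06  N=0 Z=0
after  6: R0=0xf7 R1=0xff R2=0x06 R3=0xf1 R4=0xfb R5=0x06  N=1 Z=0
-- IRQ taken; context saved, return-PC = 7 --

K = 6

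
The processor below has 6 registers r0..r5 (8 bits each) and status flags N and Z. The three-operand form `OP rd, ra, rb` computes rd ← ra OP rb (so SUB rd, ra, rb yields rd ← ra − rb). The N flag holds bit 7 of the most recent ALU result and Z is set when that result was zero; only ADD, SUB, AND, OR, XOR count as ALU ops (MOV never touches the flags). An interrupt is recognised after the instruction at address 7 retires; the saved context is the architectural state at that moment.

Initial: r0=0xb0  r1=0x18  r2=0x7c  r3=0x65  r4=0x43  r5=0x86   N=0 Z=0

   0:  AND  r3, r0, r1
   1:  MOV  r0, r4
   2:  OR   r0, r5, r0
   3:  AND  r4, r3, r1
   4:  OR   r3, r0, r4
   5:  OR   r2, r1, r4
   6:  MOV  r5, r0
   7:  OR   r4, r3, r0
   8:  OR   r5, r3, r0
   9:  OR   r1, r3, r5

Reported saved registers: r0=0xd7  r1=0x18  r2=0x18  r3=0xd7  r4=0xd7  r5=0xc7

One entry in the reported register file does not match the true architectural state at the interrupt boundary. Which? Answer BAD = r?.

after  0: r0=0xb0 r1=0x18 r2=0x7c r3=0x10 r4=0x43 r5=0x86  N=0 Z=0
after  1: r0=0x43 r1=0x18 r2=0x7c r3=0x10 r4=0x43 r5=0x86  N=0 Z=0
after  2: r0=0xc7 r1=0x18 r2=0x7c r3=0x10 r4=0x43 r5=0x86  N=1 Z=0
after  3: r0=0xc7 r1=0x18 r2=0x7c r3=0x10 r4=0x10 r5=0x86  N=0 Z=0
after  4: r0=0xc7 r1=0x18 r2=0x7c r3=0xd7 r4=0x10 r5=0x86  N=1 Z=0
after  5: r0=0xc7 r1=0x18 r2=0x18 r3=0xd7 r4=0x10 r5=0x86  N=0 Z=0
after  6: r0=0xc7 r1=0x18 r2=0x18 r3=0xd7 r4=0x10 r5=0xc7  N=0 Z=0
after  7: r0=0xc7 r1=0x18 r2=0x18 r3=0xd7 r4=0xd7 r5=0xc7  N=1 Z=0
-- IRQ taken; context saved, return-PC = 8 --
mismatch: r0: reported 0xd7 vs actual 0xc7

BAD = r0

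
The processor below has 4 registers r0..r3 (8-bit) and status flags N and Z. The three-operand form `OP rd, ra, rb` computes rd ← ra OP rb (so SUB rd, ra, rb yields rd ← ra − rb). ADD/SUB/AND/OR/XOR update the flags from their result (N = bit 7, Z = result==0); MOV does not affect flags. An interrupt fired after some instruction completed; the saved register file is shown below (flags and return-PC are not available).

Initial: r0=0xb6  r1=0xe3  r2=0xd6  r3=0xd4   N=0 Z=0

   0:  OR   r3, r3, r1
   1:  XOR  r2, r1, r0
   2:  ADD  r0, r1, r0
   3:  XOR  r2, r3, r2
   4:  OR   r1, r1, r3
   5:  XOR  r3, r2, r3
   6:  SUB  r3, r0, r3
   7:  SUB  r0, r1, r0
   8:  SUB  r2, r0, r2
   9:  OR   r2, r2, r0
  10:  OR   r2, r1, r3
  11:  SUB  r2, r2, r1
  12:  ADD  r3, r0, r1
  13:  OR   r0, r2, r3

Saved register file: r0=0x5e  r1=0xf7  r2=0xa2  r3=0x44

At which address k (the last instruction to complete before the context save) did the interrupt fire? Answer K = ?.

K = 7

after  0: r0=0xb6 r1=0xe3 r2=0xd6 r3=0xf7  N=1 Z=0
after  1: r0=0xb6 r1=0xe3 r2=0x55 r3=0xf7  N=0 Z=0
after  2: r0=0x99 r1=0xe3 r2=0x55 r3=0xf7  N=1 Z=0
after  3: r0=0x99 r1=0xe3 r2=0xa2 r3=0xf7  N=1 Z=0
after  4: r0=0x99 r1=0xf7 r2=0xa2 r3=0xf7  N=1 Z=0
after  5: r0=0x99 r1=0xf7 r2=0xa2 r3=0x55  N=0 Z=0
after  6: r0=0x99 r1=0xf7 r2=0xa2 r3=0x44  N=0 Z=0
after  7: r0=0x5e r1=0xf7 r2=0xa2 r3=0x44  N=0 Z=0
-- IRQ taken; context saved, return-PC = 8 --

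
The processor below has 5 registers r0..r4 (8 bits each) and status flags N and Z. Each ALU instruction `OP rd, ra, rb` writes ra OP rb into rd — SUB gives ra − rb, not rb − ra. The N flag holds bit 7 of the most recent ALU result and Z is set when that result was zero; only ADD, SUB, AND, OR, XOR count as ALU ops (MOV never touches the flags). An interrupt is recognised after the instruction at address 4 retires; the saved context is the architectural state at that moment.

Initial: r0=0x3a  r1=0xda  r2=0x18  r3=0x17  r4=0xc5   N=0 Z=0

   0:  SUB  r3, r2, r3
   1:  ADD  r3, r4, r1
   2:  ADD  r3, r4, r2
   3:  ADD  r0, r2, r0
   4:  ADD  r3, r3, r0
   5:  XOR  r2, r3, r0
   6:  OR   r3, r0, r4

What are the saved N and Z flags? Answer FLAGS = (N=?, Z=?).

after  0: r0=0x3a r1=0xda r2=0x18 r3=0x01 r4=0xc5  N=0 Z=0
after  1: r0=0x3a r1=0xda r2=0x18 r3=0x9f r4=0xc5  N=1 Z=0
after  2: r0=0x3a r1=0xda r2=0x18 r3=0xdd r4=0xc5  N=1 Z=0
after  3: r0=0x52 r1=0xda r2=0x18 r3=0xdd r4=0xc5  N=0 Z=0
after  4: r0=0x52 r1=0xda r2=0x18 r3=0x2f r4=0xc5  N=0 Z=0
-- IRQ taken; context saved, return-PC = 5 --

FLAGS = (N=0, Z=0)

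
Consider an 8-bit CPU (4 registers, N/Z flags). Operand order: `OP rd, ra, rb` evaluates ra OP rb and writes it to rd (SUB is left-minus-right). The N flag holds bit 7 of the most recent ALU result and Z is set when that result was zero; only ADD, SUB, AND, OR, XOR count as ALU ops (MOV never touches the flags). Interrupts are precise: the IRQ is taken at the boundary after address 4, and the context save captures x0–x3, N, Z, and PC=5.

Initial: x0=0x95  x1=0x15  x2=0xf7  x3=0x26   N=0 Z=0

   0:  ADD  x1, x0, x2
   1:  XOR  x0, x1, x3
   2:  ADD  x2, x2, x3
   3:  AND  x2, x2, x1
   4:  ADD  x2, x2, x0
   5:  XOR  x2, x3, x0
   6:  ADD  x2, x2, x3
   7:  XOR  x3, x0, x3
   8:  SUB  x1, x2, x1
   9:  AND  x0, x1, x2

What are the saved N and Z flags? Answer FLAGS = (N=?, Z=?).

FLAGS = (N=1, Z=0)

after  0: x0=0x95 x1=0x8c x2=0xf7 x3=0x26  N=1 Z=0
after  1: x0=0xaa x1=0x8c x2=0xf7 x3=0x26  N=1 Z=0
after  2: x0=0xaa x1=0x8c x2=0x1d x3=0x26  N=0 Z=0
after  3: x0=0xaa x1=0x8c x2=0x0c x3=0x26  N=0 Z=0
after  4: x0=0xaa x1=0x8c x2=0xb6 x3=0x26  N=1 Z=0
-- IRQ taken; context saved, return-PC = 5 --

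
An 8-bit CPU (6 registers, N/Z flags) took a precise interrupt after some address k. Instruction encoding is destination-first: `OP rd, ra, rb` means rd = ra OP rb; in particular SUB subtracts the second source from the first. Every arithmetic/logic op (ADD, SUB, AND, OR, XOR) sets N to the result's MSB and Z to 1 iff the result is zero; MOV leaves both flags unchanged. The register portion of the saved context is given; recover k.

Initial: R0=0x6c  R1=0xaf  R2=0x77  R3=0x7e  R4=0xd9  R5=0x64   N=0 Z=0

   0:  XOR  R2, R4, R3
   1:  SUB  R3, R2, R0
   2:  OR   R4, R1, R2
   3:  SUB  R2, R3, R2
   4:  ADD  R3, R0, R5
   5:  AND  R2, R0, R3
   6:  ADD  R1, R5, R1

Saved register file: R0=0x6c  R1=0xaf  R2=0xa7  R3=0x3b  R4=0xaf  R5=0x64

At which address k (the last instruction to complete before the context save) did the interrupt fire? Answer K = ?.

after  0: R0=0x6c R1=0xaf R2=0xa7 R3=0x7e R4=0xd9 R5=0x64  N=1 Z=0
after  1: R0=0x6c R1=0xaf R2=0xa7 R3=0x3b R4=0xd9 R5=0x64  N=0 Z=0
after  2: R0=0x6c R1=0xaf R2=0xa7 R3=0x3b R4=0xaf R5=0x64  N=1 Z=0
-- IRQ taken; context saved, return-PC = 3 --

K = 2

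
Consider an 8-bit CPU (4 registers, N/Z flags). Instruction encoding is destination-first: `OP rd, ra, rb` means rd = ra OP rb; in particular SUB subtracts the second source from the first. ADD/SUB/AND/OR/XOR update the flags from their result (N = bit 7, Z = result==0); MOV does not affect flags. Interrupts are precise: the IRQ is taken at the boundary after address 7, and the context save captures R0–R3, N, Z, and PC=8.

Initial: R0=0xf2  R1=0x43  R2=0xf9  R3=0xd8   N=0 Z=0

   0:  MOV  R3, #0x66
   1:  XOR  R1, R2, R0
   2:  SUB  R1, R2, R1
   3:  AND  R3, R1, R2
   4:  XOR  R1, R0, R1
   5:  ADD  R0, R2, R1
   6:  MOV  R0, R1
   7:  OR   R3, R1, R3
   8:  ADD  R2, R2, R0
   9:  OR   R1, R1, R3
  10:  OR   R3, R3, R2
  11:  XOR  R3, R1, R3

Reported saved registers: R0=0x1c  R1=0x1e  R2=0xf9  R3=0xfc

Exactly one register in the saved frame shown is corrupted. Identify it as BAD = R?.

BAD = R1

after  0: R0=0xf2 R1=0x43 R2=0xf9 R3=0x66  N=0 Z=0
after  1: R0=0xf2 R1=0x0b R2=0xf9 R3=0x66  N=0 Z=0
after  2: R0=0xf2 R1=0xee R2=0xf9 R3=0x66  N=1 Z=0
after  3: R0=0xf2 R1=0xee R2=0xf9 R3=0xe8  N=1 Z=0
after  4: R0=0xf2 R1=0x1c R2=0xf9 R3=0xe8  N=0 Z=0
after  5: R0=0x15 R1=0x1c R2=0xf9 R3=0xe8  N=0 Z=0
after  6: R0=0x1c R1=0x1c R2=0xf9 R3=0xe8  N=0 Z=0
after  7: R0=0x1c R1=0x1c R2=0xf9 R3=0xfc  N=1 Z=0
-- IRQ taken; context saved, return-PC = 8 --
mismatch: R1: reported 0x1e vs actual 0x1c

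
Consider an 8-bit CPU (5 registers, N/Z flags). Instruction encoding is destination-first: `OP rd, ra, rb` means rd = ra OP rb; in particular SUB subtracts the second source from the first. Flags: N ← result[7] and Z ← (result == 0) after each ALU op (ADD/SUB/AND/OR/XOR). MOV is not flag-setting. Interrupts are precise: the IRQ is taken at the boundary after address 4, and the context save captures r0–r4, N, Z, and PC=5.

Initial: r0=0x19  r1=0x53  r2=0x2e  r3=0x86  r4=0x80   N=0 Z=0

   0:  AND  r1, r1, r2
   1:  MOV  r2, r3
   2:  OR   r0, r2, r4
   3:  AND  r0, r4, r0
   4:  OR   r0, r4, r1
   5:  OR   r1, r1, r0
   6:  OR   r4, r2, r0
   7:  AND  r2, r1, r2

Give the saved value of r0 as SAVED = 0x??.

SAVED = 0x82

after  0: r0=0x19 r1=0x02 r2=0x2e r3=0x86 r4=0x80  N=0 Z=0
after  1: r0=0x19 r1=0x02 r2=0x86 r3=0x86 r4=0x80  N=0 Z=0
after  2: r0=0x86 r1=0x02 r2=0x86 r3=0x86 r4=0x80  N=1 Z=0
after  3: r0=0x80 r1=0x02 r2=0x86 r3=0x86 r4=0x80  N=1 Z=0
after  4: r0=0x82 r1=0x02 r2=0x86 r3=0x86 r4=0x80  N=1 Z=0
-- IRQ taken; context saved, return-PC = 5 --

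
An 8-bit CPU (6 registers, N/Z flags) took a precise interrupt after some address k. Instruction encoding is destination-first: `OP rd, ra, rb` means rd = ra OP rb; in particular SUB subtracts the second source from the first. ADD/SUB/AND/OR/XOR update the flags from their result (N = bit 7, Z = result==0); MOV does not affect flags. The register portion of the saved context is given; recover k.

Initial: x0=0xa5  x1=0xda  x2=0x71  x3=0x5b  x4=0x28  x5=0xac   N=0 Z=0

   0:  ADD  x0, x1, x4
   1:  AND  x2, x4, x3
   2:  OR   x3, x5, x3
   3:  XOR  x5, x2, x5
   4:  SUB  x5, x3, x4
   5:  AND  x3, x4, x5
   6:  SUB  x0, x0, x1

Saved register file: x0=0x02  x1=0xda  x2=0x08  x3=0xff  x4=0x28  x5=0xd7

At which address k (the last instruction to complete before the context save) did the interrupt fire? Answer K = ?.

K = 4

after  0: x0=0x02 x1=0xda x2=0x71 x3=0x5b x4=0x28 x5=0xac  N=0 Z=0
after  1: x0=0x02 x1=0xda x2=0x08 x3=0x5b x4=0x28 x5=0xac  N=0 Z=0
after  2: x0=0x02 x1=0xda x2=0x08 x3=0xff x4=0x28 x5=0xac  N=1 Z=0
after  3: x0=0x02 x1=0xda x2=0x08 x3=0xff x4=0x28 x5=0xa4  N=1 Z=0
after  4: x0=0x02 x1=0xda x2=0x08 x3=0xff x4=0x28 x5=0xd7  N=1 Z=0
-- IRQ taken; context saved, return-PC = 5 --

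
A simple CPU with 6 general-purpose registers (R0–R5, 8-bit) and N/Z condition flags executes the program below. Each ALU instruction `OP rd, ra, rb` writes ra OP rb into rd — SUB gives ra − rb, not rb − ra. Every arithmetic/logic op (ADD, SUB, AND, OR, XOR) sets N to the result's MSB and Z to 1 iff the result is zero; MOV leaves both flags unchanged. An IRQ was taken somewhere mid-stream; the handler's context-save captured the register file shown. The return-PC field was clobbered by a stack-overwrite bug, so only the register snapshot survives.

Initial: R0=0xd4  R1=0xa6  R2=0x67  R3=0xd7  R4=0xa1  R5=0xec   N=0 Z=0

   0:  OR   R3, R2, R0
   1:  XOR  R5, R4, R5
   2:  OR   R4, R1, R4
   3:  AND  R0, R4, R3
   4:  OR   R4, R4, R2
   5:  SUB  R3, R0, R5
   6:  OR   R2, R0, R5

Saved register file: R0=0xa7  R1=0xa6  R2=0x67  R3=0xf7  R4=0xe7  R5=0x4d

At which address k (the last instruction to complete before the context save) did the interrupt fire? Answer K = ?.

after  0: R0=0xd4 R1=0xa6 R2=0x67 R3=0xf7 R4=0xa1 R5=0xec  N=1 Z=0
after  1: R0=0xd4 R1=0xa6 R2=0x67 R3=0xf7 R4=0xa1 R5=0x4d  N=0 Z=0
after  2: R0=0xd4 R1=0xa6 R2=0x67 R3=0xf7 R4=0xa7 R5=0x4d  N=1 Z=0
after  3: R0=0xa7 R1=0xa6 R2=0x67 R3=0xf7 R4=0xa7 R5=0x4d  N=1 Z=0
after  4: R0=0xa7 R1=0xa6 R2=0x67 R3=0xf7 R4=0xe7 R5=0x4d  N=1 Z=0
-- IRQ taken; context saved, return-PC = 5 --

K = 4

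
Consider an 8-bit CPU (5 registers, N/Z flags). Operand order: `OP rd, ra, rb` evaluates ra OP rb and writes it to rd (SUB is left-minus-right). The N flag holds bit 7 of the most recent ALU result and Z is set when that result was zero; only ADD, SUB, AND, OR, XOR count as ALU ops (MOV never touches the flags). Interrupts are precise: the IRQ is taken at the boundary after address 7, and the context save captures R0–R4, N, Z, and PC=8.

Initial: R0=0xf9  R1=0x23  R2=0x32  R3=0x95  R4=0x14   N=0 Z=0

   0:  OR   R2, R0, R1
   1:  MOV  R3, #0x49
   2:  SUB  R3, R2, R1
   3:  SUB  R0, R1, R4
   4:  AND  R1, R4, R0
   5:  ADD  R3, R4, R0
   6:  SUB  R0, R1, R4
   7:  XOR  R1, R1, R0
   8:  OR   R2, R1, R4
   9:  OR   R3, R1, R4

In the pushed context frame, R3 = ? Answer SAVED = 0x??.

after  0: R0=0xf9 R1=0x23 R2=0xfb R3=0x95 R4=0x14  N=1 Z=0
after  1: R0=0xf9 R1=0x23 R2=0xfb R3=0x49 R4=0x14  N=1 Z=0
after  2: R0=0xf9 R1=0x23 R2=0xfb R3=0xd8 R4=0x14  N=1 Z=0
after  3: R0=0x0f R1=0x23 R2=0xfb R3=0xd8 R4=0x14  N=0 Z=0
after  4: R0=0x0f R1=0x04 R2=0xfb R3=0xd8 R4=0x14  N=0 Z=0
after  5: R0=0x0f R1=0x04 R2=0xfb R3=0x23 R4=0x14  N=0 Z=0
after  6: R0=0xf0 R1=0x04 R2=0xfb R3=0x23 R4=0x14  N=1 Z=0
after  7: R0=0xf0 R1=0xf4 R2=0xfb R3=0x23 R4=0x14  N=1 Z=0
-- IRQ taken; context saved, return-PC = 8 --

SAVED = 0x23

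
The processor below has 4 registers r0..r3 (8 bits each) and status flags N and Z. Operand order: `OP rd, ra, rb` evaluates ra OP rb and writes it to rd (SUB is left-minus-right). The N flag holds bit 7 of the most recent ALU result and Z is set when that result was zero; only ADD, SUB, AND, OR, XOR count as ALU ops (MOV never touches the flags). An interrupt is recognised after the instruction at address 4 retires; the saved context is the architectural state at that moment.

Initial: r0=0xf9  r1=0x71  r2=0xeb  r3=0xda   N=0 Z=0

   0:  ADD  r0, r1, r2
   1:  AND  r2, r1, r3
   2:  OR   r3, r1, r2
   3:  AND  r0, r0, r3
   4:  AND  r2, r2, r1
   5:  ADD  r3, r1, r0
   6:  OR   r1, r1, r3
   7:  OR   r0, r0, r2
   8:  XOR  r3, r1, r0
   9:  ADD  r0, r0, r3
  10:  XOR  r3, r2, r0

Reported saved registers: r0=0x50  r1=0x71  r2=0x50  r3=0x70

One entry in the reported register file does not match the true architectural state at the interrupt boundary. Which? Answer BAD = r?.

after  0: r0=0x5c r1=0x71 r2=0xeb r3=0xda  N=0 Z=0
after  1: r0=0x5c r1=0x71 r2=0x50 r3=0xda  N=0 Z=0
after  2: r0=0x5c r1=0x71 r2=0x50 r3=0x71  N=0 Z=0
after  3: r0=0x50 r1=0x71 r2=0x50 r3=0x71  N=0 Z=0
after  4: r0=0x50 r1=0x71 r2=0x50 r3=0x71  N=0 Z=0
-- IRQ taken; context saved, return-PC = 5 --
mismatch: r3: reported 0x70 vs actual 0x71

BAD = r3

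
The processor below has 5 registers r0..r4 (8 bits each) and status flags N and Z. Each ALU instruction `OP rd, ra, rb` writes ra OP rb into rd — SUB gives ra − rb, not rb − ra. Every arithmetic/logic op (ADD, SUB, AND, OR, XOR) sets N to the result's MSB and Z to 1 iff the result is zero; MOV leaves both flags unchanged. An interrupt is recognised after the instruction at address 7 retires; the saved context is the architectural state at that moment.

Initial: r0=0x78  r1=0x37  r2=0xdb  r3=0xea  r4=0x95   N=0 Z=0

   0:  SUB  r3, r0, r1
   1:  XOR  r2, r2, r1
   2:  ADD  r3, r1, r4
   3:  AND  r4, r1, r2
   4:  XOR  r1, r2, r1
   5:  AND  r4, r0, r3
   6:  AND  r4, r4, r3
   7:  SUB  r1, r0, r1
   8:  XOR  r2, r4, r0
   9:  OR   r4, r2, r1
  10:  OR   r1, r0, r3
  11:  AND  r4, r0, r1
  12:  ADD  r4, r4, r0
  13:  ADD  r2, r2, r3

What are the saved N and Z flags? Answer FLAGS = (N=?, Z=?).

FLAGS = (N=1, Z=0)

after  0: r0=0x78 r1=0x37 r2=0xdb r3=0x41 r4=0x95  N=0 Z=0
after  1: r0=0x78 r1=0x37 r2=0xec r3=0x41 r4=0x95  N=1 Z=0
after  2: r0=0x78 r1=0x37 r2=0xec r3=0xcc r4=0x95  N=1 Z=0
after  3: r0=0x78 r1=0x37 r2=0xec r3=0xcc r4=0x24  N=0 Z=0
after  4: r0=0x78 r1=0xdb r2=0xec r3=0xcc r4=0x24  N=1 Z=0
after  5: r0=0x78 r1=0xdb r2=0xec r3=0xcc r4=0x48  N=0 Z=0
after  6: r0=0x78 r1=0xdb r2=0xec r3=0xcc r4=0x48  N=0 Z=0
after  7: r0=0x78 r1=0x9d r2=0xec r3=0xcc r4=0x48  N=1 Z=0
-- IRQ taken; context saved, return-PC = 8 --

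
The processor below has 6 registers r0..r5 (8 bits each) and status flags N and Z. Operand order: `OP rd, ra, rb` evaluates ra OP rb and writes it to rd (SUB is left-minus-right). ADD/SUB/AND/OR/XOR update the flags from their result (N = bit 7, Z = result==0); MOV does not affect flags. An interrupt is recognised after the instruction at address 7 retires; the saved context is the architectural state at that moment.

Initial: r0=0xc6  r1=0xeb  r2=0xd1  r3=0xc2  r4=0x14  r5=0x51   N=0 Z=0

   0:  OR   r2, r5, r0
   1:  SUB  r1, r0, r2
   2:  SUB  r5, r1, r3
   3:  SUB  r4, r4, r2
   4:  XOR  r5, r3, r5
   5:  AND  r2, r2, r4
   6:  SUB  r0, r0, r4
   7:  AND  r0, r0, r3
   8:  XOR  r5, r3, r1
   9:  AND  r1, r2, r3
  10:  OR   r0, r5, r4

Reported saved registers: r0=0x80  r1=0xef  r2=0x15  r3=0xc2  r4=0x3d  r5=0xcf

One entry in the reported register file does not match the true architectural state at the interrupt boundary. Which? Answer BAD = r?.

BAD = r5

after  0: r0=0xc6 r1=0xeb r2=0xd7 r3=0xc2 r4=0x14 r5=0x51  N=1 Z=0
after  1: r0=0xc6 r1=0xef r2=0xd7 r3=0xc2 r4=0x14 r5=0x51  N=1 Z=0
after  2: r0=0xc6 r1=0xef r2=0xd7 r3=0xc2 r4=0x14 r5=0x2d  N=0 Z=0
after  3: r0=0xc6 r1=0xef r2=0xd7 r3=0xc2 r4=0x3d r5=0x2d  N=0 Z=0
after  4: r0=0xc6 r1=0xef r2=0xd7 r3=0xc2 r4=0x3d r5=0xef  N=1 Z=0
after  5: r0=0xc6 r1=0xef r2=0x15 r3=0xc2 r4=0x3d r5=0xef  N=0 Z=0
after  6: r0=0x89 r1=0xef r2=0x15 r3=0xc2 r4=0x3d r5=0xef  N=1 Z=0
after  7: r0=0x80 r1=0xef r2=0x15 r3=0xc2 r4=0x3d r5=0xef  N=1 Z=0
-- IRQ taken; context saved, return-PC = 8 --
mismatch: r5: reported 0xcf vs actual 0xef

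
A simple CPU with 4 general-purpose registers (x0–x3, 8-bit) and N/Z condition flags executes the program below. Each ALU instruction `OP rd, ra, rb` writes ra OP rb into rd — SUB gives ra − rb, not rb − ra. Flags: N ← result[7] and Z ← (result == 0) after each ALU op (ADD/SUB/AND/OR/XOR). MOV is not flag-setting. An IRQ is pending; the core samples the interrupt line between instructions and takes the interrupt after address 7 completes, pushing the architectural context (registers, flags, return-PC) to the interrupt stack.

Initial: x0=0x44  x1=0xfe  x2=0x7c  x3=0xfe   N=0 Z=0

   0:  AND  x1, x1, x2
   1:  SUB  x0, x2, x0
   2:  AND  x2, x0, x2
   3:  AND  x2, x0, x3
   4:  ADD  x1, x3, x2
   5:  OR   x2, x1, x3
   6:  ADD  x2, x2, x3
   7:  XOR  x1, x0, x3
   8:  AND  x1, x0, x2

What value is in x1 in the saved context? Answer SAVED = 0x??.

after  0: x0=0x44 x1=0x7c x2=0x7c x3=0xfe  N=0 Z=0
after  1: x0=0x38 x1=0x7c x2=0x7c x3=0xfe  N=0 Z=0
after  2: x0=0x38 x1=0x7c x2=0x38 x3=0xfe  N=0 Z=0
after  3: x0=0x38 x1=0x7c x2=0x38 x3=0xfe  N=0 Z=0
after  4: x0=0x38 x1=0x36 x2=0x38 x3=0xfe  N=0 Z=0
after  5: x0=0x38 x1=0x36 x2=0xfe x3=0xfe  N=1 Z=0
after  6: x0=0x38 x1=0x36 x2=0xfc x3=0xfe  N=1 Z=0
after  7: x0=0x38 x1=0xc6 x2=0xfc x3=0xfe  N=1 Z=0
-- IRQ taken; context saved, return-PC = 8 --

SAVED = 0xc6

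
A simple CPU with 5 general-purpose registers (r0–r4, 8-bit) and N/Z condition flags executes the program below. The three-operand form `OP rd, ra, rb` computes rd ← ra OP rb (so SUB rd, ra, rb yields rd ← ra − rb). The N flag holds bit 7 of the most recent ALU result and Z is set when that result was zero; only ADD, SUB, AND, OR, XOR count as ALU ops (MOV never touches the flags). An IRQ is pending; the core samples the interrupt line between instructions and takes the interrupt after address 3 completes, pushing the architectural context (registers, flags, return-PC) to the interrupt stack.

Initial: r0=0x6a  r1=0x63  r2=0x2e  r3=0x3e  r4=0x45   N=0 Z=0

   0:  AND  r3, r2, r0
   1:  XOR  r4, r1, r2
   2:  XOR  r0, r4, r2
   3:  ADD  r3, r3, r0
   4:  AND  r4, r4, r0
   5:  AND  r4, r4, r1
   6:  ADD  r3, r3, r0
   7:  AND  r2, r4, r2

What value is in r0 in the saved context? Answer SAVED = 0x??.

SAVED = 0x63

after  0: r0=0x6a r1=0x63 r2=0x2e r3=0x2a r4=0x45  N=0 Z=0
after  1: r0=0x6a r1=0x63 r2=0x2e r3=0x2a r4=0x4d  N=0 Z=0
after  2: r0=0x63 r1=0x63 r2=0x2e r3=0x2a r4=0x4d  N=0 Z=0
after  3: r0=0x63 r1=0x63 r2=0x2e r3=0x8d r4=0x4d  N=1 Z=0
-- IRQ taken; context saved, return-PC = 4 --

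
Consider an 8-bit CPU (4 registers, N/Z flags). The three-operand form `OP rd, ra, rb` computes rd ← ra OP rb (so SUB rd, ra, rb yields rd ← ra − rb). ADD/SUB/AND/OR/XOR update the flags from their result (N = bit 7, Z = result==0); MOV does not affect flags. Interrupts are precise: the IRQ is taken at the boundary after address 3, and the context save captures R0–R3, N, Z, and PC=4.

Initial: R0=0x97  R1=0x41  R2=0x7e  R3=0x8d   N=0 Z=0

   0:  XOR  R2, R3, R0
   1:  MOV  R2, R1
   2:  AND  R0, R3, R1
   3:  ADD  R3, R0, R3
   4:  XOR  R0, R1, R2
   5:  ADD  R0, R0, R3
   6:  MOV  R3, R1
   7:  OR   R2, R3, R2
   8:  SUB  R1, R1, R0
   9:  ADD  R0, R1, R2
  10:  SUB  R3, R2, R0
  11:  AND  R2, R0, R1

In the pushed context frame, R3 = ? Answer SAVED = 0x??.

SAVED = 0x8e

after  0: R0=0x97 R1=0x41 R2=0x1a R3=0x8d  N=0 Z=0
after  1: R0=0x97 R1=0x41 R2=0x41 R3=0x8d  N=0 Z=0
after  2: R0=0x01 R1=0x41 R2=0x41 R3=0x8d  N=0 Z=0
after  3: R0=0x01 R1=0x41 R2=0x41 R3=0x8e  N=1 Z=0
-- IRQ taken; context saved, return-PC = 4 --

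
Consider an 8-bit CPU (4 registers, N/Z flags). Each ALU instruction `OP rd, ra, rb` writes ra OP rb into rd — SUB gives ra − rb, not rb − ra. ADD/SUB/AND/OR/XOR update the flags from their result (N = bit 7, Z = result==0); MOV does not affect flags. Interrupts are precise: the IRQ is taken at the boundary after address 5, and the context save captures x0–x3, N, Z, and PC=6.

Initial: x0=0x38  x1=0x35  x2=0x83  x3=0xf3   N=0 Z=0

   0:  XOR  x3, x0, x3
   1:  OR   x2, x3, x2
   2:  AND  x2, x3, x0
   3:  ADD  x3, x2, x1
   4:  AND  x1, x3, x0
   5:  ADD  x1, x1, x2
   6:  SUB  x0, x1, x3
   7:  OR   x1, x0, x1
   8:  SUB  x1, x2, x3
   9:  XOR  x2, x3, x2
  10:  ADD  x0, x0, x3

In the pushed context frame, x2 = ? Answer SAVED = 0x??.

after  0: x0=0x38 x1=0x35 x2=0x83 x3=0xcb  N=1 Z=0
after  1: x0=0x38 x1=0x35 x2=0xcb x3=0xcb  N=1 Z=0
after  2: x0=0x38 x1=0x35 x2=0x08 x3=0xcb  N=0 Z=0
after  3: x0=0x38 x1=0x35 x2=0x08 x3=0x3d  N=0 Z=0
after  4: x0=0x38 x1=0x38 x2=0x08 x3=0x3d  N=0 Z=0
after  5: x0=0x38 x1=0x40 x2=0x08 x3=0x3d  N=0 Z=0
-- IRQ taken; context saved, return-PC = 6 --

SAVED = 0x08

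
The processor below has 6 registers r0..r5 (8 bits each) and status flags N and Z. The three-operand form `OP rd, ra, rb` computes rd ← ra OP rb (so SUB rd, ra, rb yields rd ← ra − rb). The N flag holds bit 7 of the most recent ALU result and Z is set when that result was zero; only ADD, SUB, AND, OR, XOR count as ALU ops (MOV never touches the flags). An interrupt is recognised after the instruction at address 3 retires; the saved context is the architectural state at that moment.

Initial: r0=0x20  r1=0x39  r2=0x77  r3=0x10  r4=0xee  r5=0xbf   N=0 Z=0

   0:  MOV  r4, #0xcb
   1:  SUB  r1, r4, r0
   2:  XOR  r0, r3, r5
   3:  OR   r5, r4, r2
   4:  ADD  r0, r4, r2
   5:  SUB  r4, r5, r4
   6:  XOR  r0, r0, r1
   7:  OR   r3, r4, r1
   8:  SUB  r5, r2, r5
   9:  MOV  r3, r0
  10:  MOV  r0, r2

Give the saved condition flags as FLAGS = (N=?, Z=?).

FLAGS = (N=1, Z=0)

after  0: r0=0x20 r1=0x39 r2=0x77 r3=0x10 r4=0xcb r5=0xbf  N=0 Z=0
after  1: r0=0x20 r1=0xab r2=0x77 r3=0x10 r4=0xcb r5=0xbf  N=1 Z=0
after  2: r0=0xaf r1=0xab r2=0x77 r3=0x10 r4=0xcb r5=0xbf  N=1 Z=0
after  3: r0=0xaf r1=0xab r2=0x77 r3=0x10 r4=0xcb r5=0xff  N=1 Z=0
-- IRQ taken; context saved, return-PC = 4 --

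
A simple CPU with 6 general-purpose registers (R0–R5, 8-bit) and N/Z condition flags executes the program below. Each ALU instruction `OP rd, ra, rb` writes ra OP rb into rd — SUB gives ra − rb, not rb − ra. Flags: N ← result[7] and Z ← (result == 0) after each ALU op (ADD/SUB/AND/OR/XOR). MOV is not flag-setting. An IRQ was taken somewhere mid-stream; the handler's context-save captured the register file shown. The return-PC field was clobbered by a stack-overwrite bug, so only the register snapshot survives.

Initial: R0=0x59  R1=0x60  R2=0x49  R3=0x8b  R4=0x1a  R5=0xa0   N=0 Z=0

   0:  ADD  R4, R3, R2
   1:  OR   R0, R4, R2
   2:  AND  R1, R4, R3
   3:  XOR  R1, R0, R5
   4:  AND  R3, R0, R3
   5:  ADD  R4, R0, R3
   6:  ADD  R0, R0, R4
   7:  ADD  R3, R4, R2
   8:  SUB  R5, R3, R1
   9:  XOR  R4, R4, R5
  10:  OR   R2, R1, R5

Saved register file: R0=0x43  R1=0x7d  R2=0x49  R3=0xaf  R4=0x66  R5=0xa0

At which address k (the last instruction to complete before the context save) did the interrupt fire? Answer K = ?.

after  0: R0=0x59 R1=0x60 R2=0x49 R3=0x8b R4=0xd4 R5=0xa0  N=1 Z=0
after  1: R0=0xdd R1=0x60 R2=0x49 R3=0x8b R4=0xd4 R5=0xa0  N=1 Z=0
after  2: R0=0xdd R1=0x80 R2=0x49 R3=0x8b R4=0xd4 R5=0xa0  N=1 Z=0
after  3: R0=0xdd R1=0x7d R2=0x49 R3=0x8b R4=0xd4 R5=0xa0  N=0 Z=0
after  4: R0=0xdd R1=0x7d R2=0x49 R3=0x89 R4=0xd4 R5=0xa0  N=1 Z=0
after  5: R0=0xdd R1=0x7d R2=0x49 R3=0x89 R4=0x66 R5=0xa0  N=0 Z=0
after  6: R0=0x43 R1=0x7d R2=0x49 R3=0x89 R4=0x66 R5=0xa0  N=0 Z=0
after  7: R0=0x43 R1=0x7d R2=0x49 R3=0xaf R4=0x66 R5=0xa0  N=1 Z=0
-- IRQ taken; context saved, return-PC = 8 --

K = 7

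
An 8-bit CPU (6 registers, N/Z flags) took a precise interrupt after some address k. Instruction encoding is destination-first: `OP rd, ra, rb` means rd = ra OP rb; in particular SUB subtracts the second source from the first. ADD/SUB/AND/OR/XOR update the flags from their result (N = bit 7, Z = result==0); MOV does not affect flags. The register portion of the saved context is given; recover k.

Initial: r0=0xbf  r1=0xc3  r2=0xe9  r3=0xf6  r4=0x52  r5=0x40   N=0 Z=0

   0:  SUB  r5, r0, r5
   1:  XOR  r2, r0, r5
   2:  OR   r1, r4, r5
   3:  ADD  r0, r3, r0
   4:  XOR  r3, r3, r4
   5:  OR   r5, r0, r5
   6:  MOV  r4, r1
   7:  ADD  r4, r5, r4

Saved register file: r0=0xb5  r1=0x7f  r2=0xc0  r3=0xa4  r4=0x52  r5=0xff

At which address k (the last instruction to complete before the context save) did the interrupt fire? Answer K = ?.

after  0: r0=0xbf r1=0xc3 r2=0xe9 r3=0xf6 r4=0x52 r5=0x7f  N=0 Z=0
after  1: r0=0xbf r1=0xc3 r2=0xc0 r3=0xf6 r4=0x52 r5=0x7f  N=1 Z=0
after  2: r0=0xbf r1=0x7f r2=0xc0 r3=0xf6 r4=0x52 r5=0x7f  N=0 Z=0
after  3: r0=0xb5 r1=0x7f r2=0xc0 r3=0xf6 r4=0x52 r5=0x7f  N=1 Z=0
after  4: r0=0xb5 r1=0x7f r2=0xc0 r3=0xa4 r4=0x52 r5=0x7f  N=1 Z=0
after  5: r0=0xb5 r1=0x7f r2=0xc0 r3=0xa4 r4=0x52 r5=0xff  N=1 Z=0
-- IRQ taken; context saved, return-PC = 6 --

K = 5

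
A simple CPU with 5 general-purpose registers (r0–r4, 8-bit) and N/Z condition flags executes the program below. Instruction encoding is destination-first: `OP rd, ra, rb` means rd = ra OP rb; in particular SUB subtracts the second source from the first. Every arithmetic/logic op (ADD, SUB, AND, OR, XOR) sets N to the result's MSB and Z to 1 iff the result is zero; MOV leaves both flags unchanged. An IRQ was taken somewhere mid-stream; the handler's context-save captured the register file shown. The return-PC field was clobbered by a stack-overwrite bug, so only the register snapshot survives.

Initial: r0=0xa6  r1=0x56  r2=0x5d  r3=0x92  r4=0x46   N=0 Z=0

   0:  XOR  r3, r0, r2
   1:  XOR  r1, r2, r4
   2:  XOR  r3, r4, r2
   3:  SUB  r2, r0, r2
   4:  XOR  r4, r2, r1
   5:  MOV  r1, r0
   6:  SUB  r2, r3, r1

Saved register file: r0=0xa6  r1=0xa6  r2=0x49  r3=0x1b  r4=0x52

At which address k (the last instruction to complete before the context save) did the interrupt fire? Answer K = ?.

K = 5

after  0: r0=0xa6 r1=0x56 r2=0x5d r3=0xfb r4=0x46  N=1 Z=0
after  1: r0=0xa6 r1=0x1b r2=0x5d r3=0xfb r4=0x46  N=0 Z=0
after  2: r0=0xa6 r1=0x1b r2=0x5d r3=0x1b r4=0x46  N=0 Z=0
after  3: r0=0xa6 r1=0x1b r2=0x49 r3=0x1b r4=0x46  N=0 Z=0
after  4: r0=0xa6 r1=0x1b r2=0x49 r3=0x1b r4=0x52  N=0 Z=0
after  5: r0=0xa6 r1=0xa6 r2=0x49 r3=0x1b r4=0x52  N=0 Z=0
-- IRQ taken; context saved, return-PC = 6 --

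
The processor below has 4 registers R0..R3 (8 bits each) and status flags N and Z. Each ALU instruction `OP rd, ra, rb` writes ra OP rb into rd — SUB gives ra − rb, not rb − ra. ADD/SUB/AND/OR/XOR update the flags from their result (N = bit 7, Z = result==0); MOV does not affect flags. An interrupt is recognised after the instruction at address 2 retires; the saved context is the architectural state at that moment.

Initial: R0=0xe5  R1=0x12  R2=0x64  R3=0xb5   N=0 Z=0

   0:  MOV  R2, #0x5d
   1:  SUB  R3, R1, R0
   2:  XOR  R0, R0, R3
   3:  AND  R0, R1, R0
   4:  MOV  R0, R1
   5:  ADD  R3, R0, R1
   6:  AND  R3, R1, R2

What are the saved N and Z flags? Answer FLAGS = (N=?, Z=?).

FLAGS = (N=1, Z=0)

after  0: R0=0xe5 R1=0x12 R2=0x5d R3=0xb5  N=0 Z=0
after  1: R0=0xe5 R1=0x12 R2=0x5d R3=0x2d  N=0 Z=0
after  2: R0=0xc8 R1=0x12 R2=0x5d R3=0x2d  N=1 Z=0
-- IRQ taken; context saved, return-PC = 3 --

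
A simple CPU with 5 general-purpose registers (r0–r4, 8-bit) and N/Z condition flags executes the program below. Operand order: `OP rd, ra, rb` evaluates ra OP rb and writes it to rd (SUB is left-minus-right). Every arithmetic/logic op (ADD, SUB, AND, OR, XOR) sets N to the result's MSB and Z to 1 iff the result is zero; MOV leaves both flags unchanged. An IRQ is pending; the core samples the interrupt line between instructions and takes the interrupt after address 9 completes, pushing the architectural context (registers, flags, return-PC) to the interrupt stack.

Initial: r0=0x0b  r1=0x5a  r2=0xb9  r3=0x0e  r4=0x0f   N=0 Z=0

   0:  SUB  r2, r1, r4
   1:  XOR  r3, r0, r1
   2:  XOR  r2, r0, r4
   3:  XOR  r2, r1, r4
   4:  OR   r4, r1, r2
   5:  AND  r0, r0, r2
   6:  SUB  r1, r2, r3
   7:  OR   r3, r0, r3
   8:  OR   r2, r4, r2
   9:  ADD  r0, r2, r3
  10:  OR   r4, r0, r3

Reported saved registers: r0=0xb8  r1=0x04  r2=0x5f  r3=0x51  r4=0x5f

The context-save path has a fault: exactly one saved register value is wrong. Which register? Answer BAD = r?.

after  0: r0=0x0b r1=0x5a r2=0x4b r3=0x0e r4=0x0f  N=0 Z=0
after  1: r0=0x0b r1=0x5a r2=0x4b r3=0x51 r4=0x0f  N=0 Z=0
after  2: r0=0x0b r1=0x5a r2=0x04 r3=0x51 r4=0x0f  N=0 Z=0
after  3: r0=0x0b r1=0x5a r2=0x55 r3=0x51 r4=0x0f  N=0 Z=0
after  4: r0=0x0b r1=0x5a r2=0x55 r3=0x51 r4=0x5f  N=0 Z=0
after  5: r0=0x01 r1=0x5a r2=0x55 r3=0x51 r4=0x5f  N=0 Z=0
after  6: r0=0x01 r1=0x04 r2=0x55 r3=0x51 r4=0x5f  N=0 Z=0
after  7: r0=0x01 r1=0x04 r2=0x55 r3=0x51 r4=0x5f  N=0 Z=0
after  8: r0=0x01 r1=0x04 r2=0x5f r3=0x51 r4=0x5f  N=0 Z=0
after  9: r0=0xb0 r1=0x04 r2=0x5f r3=0x51 r4=0x5f  N=1 Z=0
-- IRQ taken; context saved, return-PC = 10 --
mismatch: r0: reported 0xb8 vs actual 0xb0

BAD = r0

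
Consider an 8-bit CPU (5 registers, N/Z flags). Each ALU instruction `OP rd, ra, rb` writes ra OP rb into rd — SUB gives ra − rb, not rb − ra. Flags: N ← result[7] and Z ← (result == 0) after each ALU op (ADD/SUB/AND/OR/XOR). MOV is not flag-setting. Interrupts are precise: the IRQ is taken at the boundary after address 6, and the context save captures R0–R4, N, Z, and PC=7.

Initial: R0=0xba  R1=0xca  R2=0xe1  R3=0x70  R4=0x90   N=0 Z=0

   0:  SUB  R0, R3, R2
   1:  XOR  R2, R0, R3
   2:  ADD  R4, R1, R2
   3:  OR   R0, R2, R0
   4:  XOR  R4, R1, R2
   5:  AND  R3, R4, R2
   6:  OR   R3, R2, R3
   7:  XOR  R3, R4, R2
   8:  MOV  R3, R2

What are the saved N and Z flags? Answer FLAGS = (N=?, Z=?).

FLAGS = (N=1, Z=0)

after  0: R0=0x8f R1=0xca R2=0xe1 R3=0x70 R4=0x90  N=1 Z=0
after  1: R0=0x8f R1=0xca R2=0xff R3=0x70 R4=0x90  N=1 Z=0
after  2: R0=0x8f R1=0xca R2=0xff R3=0x70 R4=0xc9  N=1 Z=0
after  3: R0=0xff R1=0xca R2=0xff R3=0x70 R4=0xc9  N=1 Z=0
after  4: R0=0xff R1=0xca R2=0xff R3=0x70 R4=0x35  N=0 Z=0
after  5: R0=0xff R1=0xca R2=0xff R3=0x35 R4=0x35  N=0 Z=0
after  6: R0=0xff R1=0xca R2=0xff R3=0xff R4=0x35  N=1 Z=0
-- IRQ taken; context saved, return-PC = 7 --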